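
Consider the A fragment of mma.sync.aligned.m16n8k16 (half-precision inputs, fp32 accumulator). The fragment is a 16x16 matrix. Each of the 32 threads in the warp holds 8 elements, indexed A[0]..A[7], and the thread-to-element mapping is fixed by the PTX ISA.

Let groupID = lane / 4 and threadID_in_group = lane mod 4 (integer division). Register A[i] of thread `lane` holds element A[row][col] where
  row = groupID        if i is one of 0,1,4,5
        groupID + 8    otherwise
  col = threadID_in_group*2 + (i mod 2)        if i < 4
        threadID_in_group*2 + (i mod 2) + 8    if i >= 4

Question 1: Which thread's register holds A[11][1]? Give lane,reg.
r=11⇒gr=3,Rb=1  c=1⇒Cb=0,th=0,odd=1
L=3*4+0=12  i=0*4+1*2+1=3

12,3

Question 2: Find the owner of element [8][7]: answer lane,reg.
r=8→G=0,rhi=1  c=7→chi=0,T=3,p=1
L=0*4+3=3  i=0*4+1*2+1=3

3,3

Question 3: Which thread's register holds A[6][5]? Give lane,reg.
r: 6->gid=6,r8=0  c: 5->c8=0,tid=2,i&1=1
L=6*4+2=26  i=0*4+0*2+1=1

26,1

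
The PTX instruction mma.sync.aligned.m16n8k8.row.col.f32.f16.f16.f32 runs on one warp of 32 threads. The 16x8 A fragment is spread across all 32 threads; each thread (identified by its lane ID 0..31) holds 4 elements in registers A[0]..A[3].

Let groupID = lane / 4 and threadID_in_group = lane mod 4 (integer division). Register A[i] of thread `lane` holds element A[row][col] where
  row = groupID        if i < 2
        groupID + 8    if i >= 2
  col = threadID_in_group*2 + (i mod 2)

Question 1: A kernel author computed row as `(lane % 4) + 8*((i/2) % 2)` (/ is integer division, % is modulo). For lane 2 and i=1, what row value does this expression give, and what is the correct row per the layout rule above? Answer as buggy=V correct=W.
`(lane % 4) + 8*((i/2) % 2)`[2,1]->2
lane 2->2/4=0, 2 mod 4=2
i=1  r:0+0->0  c:2·2+1->5
row: 2 vs 0

buggy=2 correct=0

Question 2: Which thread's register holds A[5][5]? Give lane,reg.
22,1

r=5⇒gr=5,Rb=0  c=5⇒th=2,odd=1
L=5*4+2=22  i=0*2+1=1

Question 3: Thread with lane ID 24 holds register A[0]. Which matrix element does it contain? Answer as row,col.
lane 24->24/4=6, 24 mod 4=0
i=0  r:6+0->6  c:2·0+0->0

6,0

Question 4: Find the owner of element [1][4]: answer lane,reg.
r=1→G=1,rhi=0  c=4→T=2,p=0
L=1*4+2=6  i=0*2+0=0

6,0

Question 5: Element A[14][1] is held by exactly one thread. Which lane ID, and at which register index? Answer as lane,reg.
24,3

r:14=>grp=6,rB=1  c:1=>tig=0,lo=1
L=6*4+0=24  i=1*2+1=3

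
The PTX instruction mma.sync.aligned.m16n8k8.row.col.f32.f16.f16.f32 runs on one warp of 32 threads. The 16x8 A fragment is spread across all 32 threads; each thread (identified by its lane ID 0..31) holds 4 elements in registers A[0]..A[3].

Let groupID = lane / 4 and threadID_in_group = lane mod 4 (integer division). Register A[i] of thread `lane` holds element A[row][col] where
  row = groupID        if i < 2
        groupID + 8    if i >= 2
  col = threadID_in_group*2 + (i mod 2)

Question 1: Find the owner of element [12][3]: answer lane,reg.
r: 12->gid=4,r8=1  c: 3->tid=1,i&1=1
L=4*4+1=17  i=1*2+1=3

17,3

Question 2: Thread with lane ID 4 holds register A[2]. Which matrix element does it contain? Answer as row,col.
4: G=1,T=0
[2] (1+8,0*2+0) = (9,0)

9,0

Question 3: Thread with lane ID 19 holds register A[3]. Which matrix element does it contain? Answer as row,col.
12,7

19: gid=4,tid=3
[3] (4+8,3*2+1) = (12,7)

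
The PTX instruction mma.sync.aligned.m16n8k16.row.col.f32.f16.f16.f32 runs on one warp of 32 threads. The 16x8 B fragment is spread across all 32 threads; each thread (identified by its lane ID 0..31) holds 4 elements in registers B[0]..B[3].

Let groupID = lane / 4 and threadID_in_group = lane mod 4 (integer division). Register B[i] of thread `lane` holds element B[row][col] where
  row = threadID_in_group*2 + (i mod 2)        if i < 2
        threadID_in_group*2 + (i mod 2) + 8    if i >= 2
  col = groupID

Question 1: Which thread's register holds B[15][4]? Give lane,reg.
19,3

c:4=>grp=4  r:15=>rB=1,tig=3,lo=1
L=4*4+3=19  i=1*2+1=3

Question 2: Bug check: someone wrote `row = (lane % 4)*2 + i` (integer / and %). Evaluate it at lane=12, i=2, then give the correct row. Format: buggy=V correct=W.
`(lane % 4)*2 + i`[12,2]->2
12: gid=3,tid=0
[2] (0*2+0+8,3) = (8,3)
row: 2 vs 8

buggy=2 correct=8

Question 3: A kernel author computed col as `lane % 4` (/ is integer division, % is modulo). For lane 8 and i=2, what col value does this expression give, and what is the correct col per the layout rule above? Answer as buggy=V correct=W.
`lane % 4`[8,2]→0
lane 8→8/4=2, 8 mod 4=0
i=2  r:2·0+0+8→8  c:2
col: 0 vs 2

buggy=0 correct=2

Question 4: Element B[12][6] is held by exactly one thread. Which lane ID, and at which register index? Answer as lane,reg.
26,2

c=6->g=6  r=12->rb=1,t=2,b0=0
L=6*4+2=26  i=1*2+0=2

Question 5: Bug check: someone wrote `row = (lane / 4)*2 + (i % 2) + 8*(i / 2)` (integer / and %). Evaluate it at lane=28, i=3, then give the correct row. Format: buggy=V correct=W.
buggy=23 correct=9

`(lane / 4)*2 + (i % 2) + 8*(i / 2)`[28,3]=>23
L=28=>grp=28>>2=7, tig=28&3=0
[3]=>row 0·2+1+8=9  col grp=7
row: 23 vs 9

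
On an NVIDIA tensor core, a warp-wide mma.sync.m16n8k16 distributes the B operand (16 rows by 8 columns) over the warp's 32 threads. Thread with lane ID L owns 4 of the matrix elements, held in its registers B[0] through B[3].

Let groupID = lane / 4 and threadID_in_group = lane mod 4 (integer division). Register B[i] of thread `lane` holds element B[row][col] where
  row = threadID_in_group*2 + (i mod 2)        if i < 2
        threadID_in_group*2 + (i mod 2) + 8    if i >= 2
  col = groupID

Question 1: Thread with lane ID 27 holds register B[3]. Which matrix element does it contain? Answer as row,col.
27: gid=6,tid=3
[3] (3*2+1+8,6) = (15,6)

15,6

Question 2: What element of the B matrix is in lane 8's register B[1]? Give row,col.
1,2

lane 8: gr=2 (8/4), th=0 (8%4)
i=1: r=0*2+1+0=1, c=gr=2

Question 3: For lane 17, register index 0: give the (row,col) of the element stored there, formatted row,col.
2,4

lane 17: grp=4 (17/4), tig=1 (17%4)
i=0: r=1*2+0+0=2, c=grp=4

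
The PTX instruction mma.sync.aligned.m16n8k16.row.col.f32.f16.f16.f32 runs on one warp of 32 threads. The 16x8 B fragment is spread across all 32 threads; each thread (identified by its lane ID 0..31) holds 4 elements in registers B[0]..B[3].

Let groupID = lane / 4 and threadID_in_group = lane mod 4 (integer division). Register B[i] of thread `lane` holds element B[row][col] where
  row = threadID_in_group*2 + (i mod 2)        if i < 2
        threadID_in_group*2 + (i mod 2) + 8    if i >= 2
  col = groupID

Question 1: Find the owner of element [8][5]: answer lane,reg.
20,2

c=5->g=5  r=8->rb=1,t=0,b0=0
L=5*4+0=20  i=1*2+0=2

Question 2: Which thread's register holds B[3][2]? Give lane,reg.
9,1

c=2→G=2  r=3→rhi=0,T=1,p=1
L=2*4+1=9  i=0*2+1=1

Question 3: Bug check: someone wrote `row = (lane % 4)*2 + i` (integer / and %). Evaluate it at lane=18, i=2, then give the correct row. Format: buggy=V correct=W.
`(lane % 4)*2 + i`[18,2]=>6
lane 18=>18/4=4, 18 mod 4=2
i=2  r:2·2+0+8=>12  c:4
row: 6 vs 12

buggy=6 correct=12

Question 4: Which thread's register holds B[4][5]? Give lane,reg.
22,0

c=5->g=5  r=4->rb=0,t=2,b0=0
L=5*4+2=22  i=0*2+0=0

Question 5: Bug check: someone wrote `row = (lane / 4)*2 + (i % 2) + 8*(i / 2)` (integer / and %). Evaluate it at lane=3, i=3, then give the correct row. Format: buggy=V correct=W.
buggy=9 correct=15

`(lane / 4)*2 + (i % 2) + 8*(i / 2)`[3,3]=>9
lane 3: grp=0 (3/4), tig=3 (3%4)
i=3: r=3*2+1+8=15, c=grp=0
row: 9 vs 15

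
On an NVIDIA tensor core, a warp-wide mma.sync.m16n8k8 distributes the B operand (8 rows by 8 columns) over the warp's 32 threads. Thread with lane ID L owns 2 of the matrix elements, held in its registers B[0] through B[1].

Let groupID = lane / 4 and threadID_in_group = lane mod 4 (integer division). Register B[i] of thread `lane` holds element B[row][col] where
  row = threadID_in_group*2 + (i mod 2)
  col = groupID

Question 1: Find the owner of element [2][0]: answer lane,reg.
c=0→G=0  r=2→T=1,p=0
L=0*4+1=1  i=0=0

1,0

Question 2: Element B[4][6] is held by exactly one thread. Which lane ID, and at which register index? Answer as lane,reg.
26,0

c=6→G=6  r=4→T=2,p=0
L=6*4+2=26  i=0=0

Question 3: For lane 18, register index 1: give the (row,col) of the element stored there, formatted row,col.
lane 18: G=4 (18/4), T=2 (18%4)
i=1: r=2*2+1=5, c=G=4

5,4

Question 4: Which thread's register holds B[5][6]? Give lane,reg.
26,1

c=6->g=6  r=5->t=2,b0=1
L=6*4+2=26  i=1=1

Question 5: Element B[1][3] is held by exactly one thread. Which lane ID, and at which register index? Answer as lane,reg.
c=3→G=3  r=1→T=0,p=1
L=3*4+0=12  i=1=1

12,1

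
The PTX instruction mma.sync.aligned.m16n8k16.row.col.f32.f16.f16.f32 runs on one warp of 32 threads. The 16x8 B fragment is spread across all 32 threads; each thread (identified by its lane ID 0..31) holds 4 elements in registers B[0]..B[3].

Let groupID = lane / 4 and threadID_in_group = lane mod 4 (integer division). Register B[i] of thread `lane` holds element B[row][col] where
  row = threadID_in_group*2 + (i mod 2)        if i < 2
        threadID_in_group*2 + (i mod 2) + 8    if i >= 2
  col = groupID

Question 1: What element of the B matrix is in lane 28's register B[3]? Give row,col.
lane 28->28/4=7, 28 mod 4=0
i=3  r:2·0+1+8->9  c:7

9,7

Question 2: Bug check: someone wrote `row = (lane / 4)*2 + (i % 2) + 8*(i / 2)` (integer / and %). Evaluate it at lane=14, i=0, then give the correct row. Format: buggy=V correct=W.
`(lane / 4)*2 + (i % 2) + 8*(i / 2)`[14,0]→6
14: G=3,T=2
[0] (2*2+0+0,3) = (4,3)
row: 6 vs 4

buggy=6 correct=4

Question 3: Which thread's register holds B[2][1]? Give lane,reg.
5,0

c=1⇒gr=1  r=2⇒Rb=0,th=1,odd=0
L=1*4+1=5  i=0*2+0=0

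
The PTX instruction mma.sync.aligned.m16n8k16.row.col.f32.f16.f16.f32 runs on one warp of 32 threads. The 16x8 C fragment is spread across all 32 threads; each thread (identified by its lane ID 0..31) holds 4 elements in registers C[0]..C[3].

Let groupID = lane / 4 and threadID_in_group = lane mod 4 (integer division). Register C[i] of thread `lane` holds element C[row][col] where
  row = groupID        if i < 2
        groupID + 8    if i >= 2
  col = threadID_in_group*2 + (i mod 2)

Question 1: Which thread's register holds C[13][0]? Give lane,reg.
20,2

r: 13->gid=5,r8=1  c: 0->tid=0,i&1=0
L=5*4+0=20  i=1*2+0=2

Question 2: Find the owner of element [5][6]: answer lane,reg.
23,0

r=5->g=5,rb=0  c=6->t=3,b0=0
L=5*4+3=23  i=0*2+0=0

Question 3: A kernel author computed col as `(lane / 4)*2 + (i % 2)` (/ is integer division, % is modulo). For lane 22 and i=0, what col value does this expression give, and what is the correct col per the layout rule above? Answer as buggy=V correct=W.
buggy=10 correct=4

`(lane / 4)*2 + (i % 2)`[22,0]⇒10
lane 22⇒22/4=5, 22 mod 4=2
i=0  r:5+0⇒5  c:2·2+0⇒4
col: 10 vs 4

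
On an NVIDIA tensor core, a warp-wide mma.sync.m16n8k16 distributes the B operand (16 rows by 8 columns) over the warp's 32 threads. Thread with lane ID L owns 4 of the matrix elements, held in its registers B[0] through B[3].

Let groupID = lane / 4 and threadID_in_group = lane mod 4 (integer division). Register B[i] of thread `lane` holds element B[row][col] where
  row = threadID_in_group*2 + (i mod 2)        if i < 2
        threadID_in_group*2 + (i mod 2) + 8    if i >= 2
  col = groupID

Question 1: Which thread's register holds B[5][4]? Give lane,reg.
c=4→G=4  r=5→rhi=0,T=2,p=1
L=4*4+2=18  i=0*2+1=1

18,1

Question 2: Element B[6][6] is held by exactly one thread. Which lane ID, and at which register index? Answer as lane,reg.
c=6⇒gr=6  r=6⇒Rb=0,th=3,odd=0
L=6*4+3=27  i=0*2+0=0

27,0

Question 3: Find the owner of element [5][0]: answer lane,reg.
c=0→G=0  r=5→rhi=0,T=2,p=1
L=0*4+2=2  i=0*2+1=1

2,1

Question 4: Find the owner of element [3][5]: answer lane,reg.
21,1

c=5->g=5  r=3->rb=0,t=1,b0=1
L=5*4+1=21  i=0*2+1=1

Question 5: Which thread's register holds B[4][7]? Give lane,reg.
30,0

c: 7->gid=7  r: 4->r8=0,tid=2,i&1=0
L=7*4+2=30  i=0*2+0=0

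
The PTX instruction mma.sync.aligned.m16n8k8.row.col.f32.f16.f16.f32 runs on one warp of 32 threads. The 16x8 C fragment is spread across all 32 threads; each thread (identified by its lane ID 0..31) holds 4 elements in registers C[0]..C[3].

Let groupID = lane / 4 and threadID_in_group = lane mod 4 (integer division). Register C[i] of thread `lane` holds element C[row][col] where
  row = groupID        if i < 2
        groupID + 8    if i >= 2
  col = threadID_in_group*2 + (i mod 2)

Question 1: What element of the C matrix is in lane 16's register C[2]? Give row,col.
12,0

lane 16->16/4=4, 16 mod 4=0
i=2  r:4+8->12  c:2·0+0->0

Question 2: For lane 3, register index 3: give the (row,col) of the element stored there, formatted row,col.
L=3→G=3>>2=0, T=3&3=3
[3]→row 0+8=8  col 3·2+1=7

8,7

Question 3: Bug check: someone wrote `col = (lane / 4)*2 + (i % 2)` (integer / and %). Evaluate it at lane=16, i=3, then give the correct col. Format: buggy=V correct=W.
`(lane / 4)*2 + (i % 2)`[16,3]⇒9
lane 16⇒16/4=4, 16 mod 4=0
i=3  r:4+8⇒12  c:2·0+1⇒1
col: 9 vs 1

buggy=9 correct=1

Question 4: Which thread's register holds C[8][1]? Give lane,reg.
0,3

r=8->g=0,rb=1  c=1->t=0,b0=1
L=0*4+0=0  i=1*2+1=3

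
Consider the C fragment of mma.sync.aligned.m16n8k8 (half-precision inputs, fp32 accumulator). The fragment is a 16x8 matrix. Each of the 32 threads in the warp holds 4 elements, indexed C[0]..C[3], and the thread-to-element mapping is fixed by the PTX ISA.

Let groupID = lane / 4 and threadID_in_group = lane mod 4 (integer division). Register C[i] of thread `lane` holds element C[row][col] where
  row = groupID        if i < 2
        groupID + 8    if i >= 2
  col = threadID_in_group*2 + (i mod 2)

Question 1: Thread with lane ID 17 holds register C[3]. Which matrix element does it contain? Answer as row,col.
12,3

L=17=>grp=17>>2=4, tig=17&3=1
[3]=>row 4+8=12  col 1·2+1=3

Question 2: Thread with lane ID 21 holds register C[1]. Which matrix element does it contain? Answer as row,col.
L=21->g=21>>2=5, t=21&3=1
[1]->row 5+0=5  col 1·2+1=3

5,3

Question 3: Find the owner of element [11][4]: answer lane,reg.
14,2

r=11⇒gr=3,Rb=1  c=4⇒th=2,odd=0
L=3*4+2=14  i=1*2+0=2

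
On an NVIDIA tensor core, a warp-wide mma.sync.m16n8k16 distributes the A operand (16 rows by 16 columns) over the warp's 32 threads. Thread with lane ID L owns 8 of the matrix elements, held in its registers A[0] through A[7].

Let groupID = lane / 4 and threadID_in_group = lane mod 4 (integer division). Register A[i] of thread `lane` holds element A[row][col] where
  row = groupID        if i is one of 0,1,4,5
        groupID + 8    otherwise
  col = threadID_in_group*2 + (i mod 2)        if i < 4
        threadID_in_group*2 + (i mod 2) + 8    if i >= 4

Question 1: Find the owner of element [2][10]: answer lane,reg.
r=2⇒gr=2,Rb=0  c=10⇒Cb=1,th=1,odd=0
L=2*4+1=9  i=1*4+0*2+0=4

9,4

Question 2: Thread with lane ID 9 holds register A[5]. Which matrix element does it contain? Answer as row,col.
2,11

lane 9⇒9/4=2, 9 mod 4=1
i=5  r:2+0⇒2  c:2·1+1+8⇒11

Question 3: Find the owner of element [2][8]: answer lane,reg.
8,4

r:2=>grp=2,rB=0  c:8=>cB=1,tig=0,lo=0
L=2*4+0=8  i=1*4+0*2+0=4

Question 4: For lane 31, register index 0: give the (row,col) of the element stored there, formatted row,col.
lane 31->31/4=7, 31 mod 4=3
i=0  r:7+0->7  c:2·3+0+0->6

7,6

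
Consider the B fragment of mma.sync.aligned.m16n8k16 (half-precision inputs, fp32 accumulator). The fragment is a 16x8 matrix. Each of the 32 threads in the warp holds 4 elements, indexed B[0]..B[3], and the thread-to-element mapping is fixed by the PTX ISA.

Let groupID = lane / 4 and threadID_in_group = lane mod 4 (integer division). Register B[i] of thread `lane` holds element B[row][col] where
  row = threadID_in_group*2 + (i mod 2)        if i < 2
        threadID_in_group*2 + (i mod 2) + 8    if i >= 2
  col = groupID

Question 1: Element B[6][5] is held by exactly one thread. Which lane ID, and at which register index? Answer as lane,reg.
23,0

c: 5->gid=5  r: 6->r8=0,tid=3,i&1=0
L=5*4+3=23  i=0*2+0=0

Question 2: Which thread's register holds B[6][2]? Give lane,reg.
11,0

c=2⇒gr=2  r=6⇒Rb=0,th=3,odd=0
L=2*4+3=11  i=0*2+0=0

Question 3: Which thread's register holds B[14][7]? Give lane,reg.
c: 7->gid=7  r: 14->r8=1,tid=3,i&1=0
L=7*4+3=31  i=1*2+0=2

31,2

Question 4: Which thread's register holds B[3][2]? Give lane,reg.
9,1

c=2⇒gr=2  r=3⇒Rb=0,th=1,odd=1
L=2*4+1=9  i=0*2+1=1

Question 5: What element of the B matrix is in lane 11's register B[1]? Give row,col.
7,2

lane 11->11/4=2, 11 mod 4=3
i=1  r:2·3+1+0->7  c:2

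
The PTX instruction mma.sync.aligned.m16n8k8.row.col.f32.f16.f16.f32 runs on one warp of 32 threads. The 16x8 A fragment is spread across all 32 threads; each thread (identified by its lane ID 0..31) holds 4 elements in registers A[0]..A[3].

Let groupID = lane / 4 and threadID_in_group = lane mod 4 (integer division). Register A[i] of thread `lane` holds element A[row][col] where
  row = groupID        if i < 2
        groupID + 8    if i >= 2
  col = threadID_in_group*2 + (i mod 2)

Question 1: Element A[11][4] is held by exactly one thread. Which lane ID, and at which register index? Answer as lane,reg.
14,2

r=11⇒gr=3,Rb=1  c=4⇒th=2,odd=0
L=3*4+2=14  i=1*2+0=2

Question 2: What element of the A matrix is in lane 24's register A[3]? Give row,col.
14,1

lane 24->24/4=6, 24 mod 4=0
i=3  r:6+8->14  c:2·0+1->1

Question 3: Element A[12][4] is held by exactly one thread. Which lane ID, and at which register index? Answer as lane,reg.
18,2

r:12=>grp=4,rB=1  c:4=>tig=2,lo=0
L=4*4+2=18  i=1*2+0=2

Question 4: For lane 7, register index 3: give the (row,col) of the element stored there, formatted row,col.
L=7->g=7>>2=1, t=7&3=3
[3]->row 1+8=9  col 3·2+1=7

9,7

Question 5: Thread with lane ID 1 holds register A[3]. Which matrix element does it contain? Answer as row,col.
lane 1: gr=0 (1/4), th=1 (1%4)
i=3: r=0+8=8, c=1*2+1=3

8,3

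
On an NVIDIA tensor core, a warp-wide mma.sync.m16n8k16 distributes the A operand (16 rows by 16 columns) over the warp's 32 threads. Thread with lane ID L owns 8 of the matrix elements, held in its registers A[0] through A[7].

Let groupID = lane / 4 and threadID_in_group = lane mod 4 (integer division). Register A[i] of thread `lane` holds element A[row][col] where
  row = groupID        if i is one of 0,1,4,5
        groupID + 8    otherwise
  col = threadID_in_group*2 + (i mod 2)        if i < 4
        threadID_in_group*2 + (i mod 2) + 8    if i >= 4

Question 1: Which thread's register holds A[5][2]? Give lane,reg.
21,0

r=5⇒gr=5,Rb=0  c=2⇒Cb=0,th=1,odd=0
L=5*4+1=21  i=0*4+0*2+0=0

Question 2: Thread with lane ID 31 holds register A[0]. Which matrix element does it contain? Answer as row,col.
7,6

lane 31: g=7 (31/4), t=3 (31%4)
i=0: r=7+0=7, c=3*2+0+0=6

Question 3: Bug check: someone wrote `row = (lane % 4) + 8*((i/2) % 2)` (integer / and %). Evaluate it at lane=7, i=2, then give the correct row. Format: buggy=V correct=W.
`(lane % 4) + 8*((i/2) % 2)`[7,2]→11
lane 7→7/4=1, 7 mod 4=3
i=2  r:1+8→9  c:2·3+0+0→6
row: 11 vs 9

buggy=11 correct=9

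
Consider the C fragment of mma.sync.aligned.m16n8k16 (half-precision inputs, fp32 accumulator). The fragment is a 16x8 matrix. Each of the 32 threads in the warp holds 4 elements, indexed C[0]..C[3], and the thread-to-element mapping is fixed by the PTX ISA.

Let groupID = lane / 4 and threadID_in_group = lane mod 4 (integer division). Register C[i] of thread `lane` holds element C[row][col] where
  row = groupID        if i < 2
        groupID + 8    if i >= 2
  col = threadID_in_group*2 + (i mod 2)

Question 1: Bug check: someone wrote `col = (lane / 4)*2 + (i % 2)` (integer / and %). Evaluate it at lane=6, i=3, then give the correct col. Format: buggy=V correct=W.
buggy=3 correct=5

`(lane / 4)*2 + (i % 2)`[6,3]→3
lane 6→6/4=1, 6 mod 4=2
i=3  r:1+8→9  c:2·2+1→5
col: 3 vs 5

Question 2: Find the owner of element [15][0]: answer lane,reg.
r=15⇒gr=7,Rb=1  c=0⇒th=0,odd=0
L=7*4+0=28  i=1*2+0=2

28,2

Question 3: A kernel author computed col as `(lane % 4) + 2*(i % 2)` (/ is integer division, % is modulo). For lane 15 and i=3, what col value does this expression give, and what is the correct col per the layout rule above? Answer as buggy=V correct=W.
buggy=5 correct=7

`(lane % 4) + 2*(i % 2)`[15,3]⇒5
lane 15: gr=3 (15/4), th=3 (15%4)
i=3: r=3+8=11, c=3*2+1=7
col: 5 vs 7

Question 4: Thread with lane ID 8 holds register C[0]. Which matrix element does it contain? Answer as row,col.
2,0

8: gr=2,th=0
[0] (2+0,0*2+0) = (2,0)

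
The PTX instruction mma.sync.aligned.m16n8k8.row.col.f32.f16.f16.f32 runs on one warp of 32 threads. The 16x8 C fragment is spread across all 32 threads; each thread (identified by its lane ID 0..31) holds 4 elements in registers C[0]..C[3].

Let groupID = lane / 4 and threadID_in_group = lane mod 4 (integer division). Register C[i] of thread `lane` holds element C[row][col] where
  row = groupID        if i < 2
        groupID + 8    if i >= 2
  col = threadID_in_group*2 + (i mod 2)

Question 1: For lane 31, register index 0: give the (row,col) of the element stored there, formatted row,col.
7,6

L=31->g=31>>2=7, t=31&3=3
[0]->row 7+0=7  col 3·2+0=6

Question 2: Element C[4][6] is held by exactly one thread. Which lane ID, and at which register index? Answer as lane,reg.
r=4→G=4,rhi=0  c=6→T=3,p=0
L=4*4+3=19  i=0*2+0=0

19,0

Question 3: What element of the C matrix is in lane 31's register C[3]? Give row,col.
L=31->gid=31>>2=7, tid=31&3=3
[3]->row 7+8=15  col 3·2+1=7

15,7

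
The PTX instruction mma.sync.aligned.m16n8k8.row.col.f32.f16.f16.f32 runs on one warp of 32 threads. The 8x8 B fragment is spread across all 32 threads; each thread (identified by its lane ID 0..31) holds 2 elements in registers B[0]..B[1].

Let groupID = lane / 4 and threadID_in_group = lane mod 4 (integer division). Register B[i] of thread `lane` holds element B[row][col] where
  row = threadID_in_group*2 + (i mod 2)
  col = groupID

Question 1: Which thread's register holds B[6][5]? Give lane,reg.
c: 5->gid=5  r: 6->tid=3,i&1=0
L=5*4+3=23  i=0=0

23,0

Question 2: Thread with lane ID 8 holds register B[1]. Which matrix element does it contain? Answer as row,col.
1,2

L=8→G=8>>2=2, T=8&3=0
[1]→row 0·2+1=1  col G=2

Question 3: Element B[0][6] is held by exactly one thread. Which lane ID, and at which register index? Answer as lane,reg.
c=6->g=6  r=0->t=0,b0=0
L=6*4+0=24  i=0=0

24,0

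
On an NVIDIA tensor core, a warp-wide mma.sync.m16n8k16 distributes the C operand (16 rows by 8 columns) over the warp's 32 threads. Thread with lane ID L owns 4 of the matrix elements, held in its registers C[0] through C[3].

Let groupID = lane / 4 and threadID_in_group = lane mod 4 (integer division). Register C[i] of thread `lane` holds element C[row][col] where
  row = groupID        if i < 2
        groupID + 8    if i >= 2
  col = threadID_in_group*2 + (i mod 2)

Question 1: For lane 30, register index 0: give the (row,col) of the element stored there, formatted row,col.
7,4

30: gr=7,th=2
[0] (7+0,2*2+0) = (7,4)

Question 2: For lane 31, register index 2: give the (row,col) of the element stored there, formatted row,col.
15,6

31: grp=7,tig=3
[2] (7+8,3*2+0) = (15,6)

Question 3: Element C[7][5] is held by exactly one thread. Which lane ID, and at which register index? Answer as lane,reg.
r: 7->gid=7,r8=0  c: 5->tid=2,i&1=1
L=7*4+2=30  i=0*2+1=1

30,1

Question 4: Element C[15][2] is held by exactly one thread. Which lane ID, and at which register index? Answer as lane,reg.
29,2

r: 15->gid=7,r8=1  c: 2->tid=1,i&1=0
L=7*4+1=29  i=1*2+0=2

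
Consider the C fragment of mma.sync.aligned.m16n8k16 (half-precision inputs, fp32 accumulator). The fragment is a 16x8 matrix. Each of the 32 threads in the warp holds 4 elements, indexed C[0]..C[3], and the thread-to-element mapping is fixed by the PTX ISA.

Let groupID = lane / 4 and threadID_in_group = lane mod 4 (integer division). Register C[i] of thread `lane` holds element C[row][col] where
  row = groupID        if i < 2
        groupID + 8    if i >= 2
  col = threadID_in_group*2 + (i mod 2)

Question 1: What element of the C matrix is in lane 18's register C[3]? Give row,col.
L=18->gid=18>>2=4, tid=18&3=2
[3]->row 4+8=12  col 2·2+1=5

12,5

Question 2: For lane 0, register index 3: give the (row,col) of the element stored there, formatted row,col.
0: G=0,T=0
[3] (0+8,0*2+1) = (8,1)

8,1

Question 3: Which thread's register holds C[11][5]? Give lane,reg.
r: 11->gid=3,r8=1  c: 5->tid=2,i&1=1
L=3*4+2=14  i=1*2+1=3

14,3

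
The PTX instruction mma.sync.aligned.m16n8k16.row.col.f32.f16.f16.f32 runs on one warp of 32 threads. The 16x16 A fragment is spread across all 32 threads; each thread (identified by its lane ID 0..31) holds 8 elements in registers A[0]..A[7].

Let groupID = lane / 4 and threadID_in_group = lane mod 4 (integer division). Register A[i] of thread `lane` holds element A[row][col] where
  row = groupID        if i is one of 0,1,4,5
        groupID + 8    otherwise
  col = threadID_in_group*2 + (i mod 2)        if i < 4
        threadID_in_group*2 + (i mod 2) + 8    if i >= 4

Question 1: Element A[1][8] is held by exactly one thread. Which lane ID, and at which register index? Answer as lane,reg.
r: 1->gid=1,r8=0  c: 8->c8=1,tid=0,i&1=0
L=1*4+0=4  i=1*4+0*2+0=4

4,4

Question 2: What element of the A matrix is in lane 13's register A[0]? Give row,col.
3,2

lane 13: gid=3 (13/4), tid=1 (13%4)
i=0: r=3+0=3, c=1*2+0+0=2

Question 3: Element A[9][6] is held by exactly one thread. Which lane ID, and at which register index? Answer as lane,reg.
r=9->g=1,rb=1  c=6->cb=0,t=3,b0=0
L=1*4+3=7  i=0*4+1*2+0=2

7,2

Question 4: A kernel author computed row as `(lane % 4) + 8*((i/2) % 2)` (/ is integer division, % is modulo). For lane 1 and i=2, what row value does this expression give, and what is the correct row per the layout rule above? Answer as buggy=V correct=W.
`(lane % 4) + 8*((i/2) % 2)`[1,2]=>9
L=1=>grp=1>>2=0, tig=1&3=1
[2]=>row 0+8=8  col 1·2+0+0=2
row: 9 vs 8

buggy=9 correct=8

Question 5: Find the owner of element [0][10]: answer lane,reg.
r: 0->gid=0,r8=0  c: 10->c8=1,tid=1,i&1=0
L=0*4+1=1  i=1*4+0*2+0=4

1,4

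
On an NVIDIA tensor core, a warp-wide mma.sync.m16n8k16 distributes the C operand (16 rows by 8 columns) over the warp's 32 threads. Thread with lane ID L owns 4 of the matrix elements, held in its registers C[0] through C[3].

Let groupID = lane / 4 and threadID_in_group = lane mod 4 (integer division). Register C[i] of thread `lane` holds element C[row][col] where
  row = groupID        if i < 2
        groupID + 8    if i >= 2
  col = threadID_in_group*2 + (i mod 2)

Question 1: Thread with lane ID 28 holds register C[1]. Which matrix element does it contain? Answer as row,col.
7,1

lane 28->28/4=7, 28 mod 4=0
i=1  r:7+0->7  c:2·0+1->1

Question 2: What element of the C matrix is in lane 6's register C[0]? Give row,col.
lane 6->6/4=1, 6 mod 4=2
i=0  r:1+0->1  c:2·2+0->4

1,4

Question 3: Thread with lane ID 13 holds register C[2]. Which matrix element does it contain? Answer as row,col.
11,2

L=13->g=13>>2=3, t=13&3=1
[2]->row 3+8=11  col 1·2+0=2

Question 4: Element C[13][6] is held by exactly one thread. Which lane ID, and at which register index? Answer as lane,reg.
r: 13->gid=5,r8=1  c: 6->tid=3,i&1=0
L=5*4+3=23  i=1*2+0=2

23,2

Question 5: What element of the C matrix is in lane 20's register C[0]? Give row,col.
5,0

lane 20: gr=5 (20/4), th=0 (20%4)
i=0: r=5+0=5, c=0*2+0=0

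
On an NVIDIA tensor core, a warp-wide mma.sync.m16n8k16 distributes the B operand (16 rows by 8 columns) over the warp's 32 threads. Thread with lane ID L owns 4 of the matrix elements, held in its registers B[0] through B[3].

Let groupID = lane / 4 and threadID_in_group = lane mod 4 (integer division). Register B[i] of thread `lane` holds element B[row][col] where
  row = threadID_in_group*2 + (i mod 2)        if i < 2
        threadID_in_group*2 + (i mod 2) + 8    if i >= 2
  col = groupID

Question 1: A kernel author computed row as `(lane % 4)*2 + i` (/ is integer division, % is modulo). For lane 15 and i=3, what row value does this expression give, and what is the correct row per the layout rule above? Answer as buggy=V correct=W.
buggy=9 correct=15

`(lane % 4)*2 + i`[15,3]->9
15: g=3,t=3
[3] (3*2+1+8,3) = (15,3)
row: 9 vs 15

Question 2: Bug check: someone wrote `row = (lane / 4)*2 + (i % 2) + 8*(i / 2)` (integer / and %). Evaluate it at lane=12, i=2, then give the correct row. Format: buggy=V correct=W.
`(lane / 4)*2 + (i % 2) + 8*(i / 2)`[12,2]→14
lane 12: G=3 (12/4), T=0 (12%4)
i=2: r=0*2+0+8=8, c=G=3
row: 14 vs 8

buggy=14 correct=8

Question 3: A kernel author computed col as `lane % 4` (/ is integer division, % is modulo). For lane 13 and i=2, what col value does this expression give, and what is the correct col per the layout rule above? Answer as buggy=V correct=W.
`lane % 4`[13,2]=>1
lane 13: grp=3 (13/4), tig=1 (13%4)
i=2: r=1*2+0+8=10, c=grp=3
col: 1 vs 3

buggy=1 correct=3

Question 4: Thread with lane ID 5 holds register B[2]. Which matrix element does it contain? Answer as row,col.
10,1

5: g=1,t=1
[2] (1*2+0+8,1) = (10,1)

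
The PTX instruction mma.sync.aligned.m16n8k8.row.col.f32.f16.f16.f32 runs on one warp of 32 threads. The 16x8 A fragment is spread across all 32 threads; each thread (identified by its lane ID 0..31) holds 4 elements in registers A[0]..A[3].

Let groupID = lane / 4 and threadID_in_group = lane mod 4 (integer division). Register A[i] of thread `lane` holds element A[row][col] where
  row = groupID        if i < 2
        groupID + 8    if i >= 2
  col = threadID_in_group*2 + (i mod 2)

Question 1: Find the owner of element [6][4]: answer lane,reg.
r=6->g=6,rb=0  c=4->t=2,b0=0
L=6*4+2=26  i=0*2+0=0

26,0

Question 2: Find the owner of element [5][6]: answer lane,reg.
r=5⇒gr=5,Rb=0  c=6⇒th=3,odd=0
L=5*4+3=23  i=0*2+0=0

23,0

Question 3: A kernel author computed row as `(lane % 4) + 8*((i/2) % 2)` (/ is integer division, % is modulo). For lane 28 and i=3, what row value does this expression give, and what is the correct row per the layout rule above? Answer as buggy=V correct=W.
buggy=8 correct=15

`(lane % 4) + 8*((i/2) % 2)`[28,3]->8
L=28->gid=28>>2=7, tid=28&3=0
[3]->row 7+8=15  col 0·2+1=1
row: 8 vs 15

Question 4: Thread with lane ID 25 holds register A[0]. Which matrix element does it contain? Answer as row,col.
lane 25: grp=6 (25/4), tig=1 (25%4)
i=0: r=6+0=6, c=1*2+0=2

6,2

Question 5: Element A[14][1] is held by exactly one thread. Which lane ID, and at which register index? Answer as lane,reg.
r=14->g=6,rb=1  c=1->t=0,b0=1
L=6*4+0=24  i=1*2+1=3

24,3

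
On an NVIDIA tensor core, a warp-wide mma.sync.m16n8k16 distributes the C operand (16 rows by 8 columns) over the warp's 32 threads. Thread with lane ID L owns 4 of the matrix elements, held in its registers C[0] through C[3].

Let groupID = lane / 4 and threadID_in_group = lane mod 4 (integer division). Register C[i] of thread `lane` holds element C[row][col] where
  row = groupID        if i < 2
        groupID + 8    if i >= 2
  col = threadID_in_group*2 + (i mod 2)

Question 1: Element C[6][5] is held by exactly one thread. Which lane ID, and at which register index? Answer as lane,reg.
r:6=>grp=6,rB=0  c:5=>tig=2,lo=1
L=6*4+2=26  i=0*2+1=1

26,1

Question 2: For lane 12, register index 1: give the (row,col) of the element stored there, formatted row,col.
12: g=3,t=0
[1] (3+0,0*2+1) = (3,1)

3,1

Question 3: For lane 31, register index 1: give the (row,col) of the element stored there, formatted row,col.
31: gid=7,tid=3
[1] (7+0,3*2+1) = (7,7)

7,7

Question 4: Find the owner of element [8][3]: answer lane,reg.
1,3

r=8→G=0,rhi=1  c=3→T=1,p=1
L=0*4+1=1  i=1*2+1=3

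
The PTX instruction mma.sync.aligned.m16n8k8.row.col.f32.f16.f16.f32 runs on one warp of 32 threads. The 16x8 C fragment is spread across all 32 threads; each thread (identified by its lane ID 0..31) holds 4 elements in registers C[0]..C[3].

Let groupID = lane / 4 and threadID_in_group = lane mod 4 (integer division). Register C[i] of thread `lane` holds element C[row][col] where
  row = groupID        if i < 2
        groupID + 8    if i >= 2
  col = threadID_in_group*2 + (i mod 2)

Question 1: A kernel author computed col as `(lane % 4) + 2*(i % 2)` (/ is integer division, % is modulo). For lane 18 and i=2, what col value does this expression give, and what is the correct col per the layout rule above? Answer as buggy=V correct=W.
buggy=2 correct=4

`(lane % 4) + 2*(i % 2)`[18,2]⇒2
L=18⇒gr=18>>2=4, th=18&3=2
[2]⇒row 4+8=12  col 2·2+0=4
col: 2 vs 4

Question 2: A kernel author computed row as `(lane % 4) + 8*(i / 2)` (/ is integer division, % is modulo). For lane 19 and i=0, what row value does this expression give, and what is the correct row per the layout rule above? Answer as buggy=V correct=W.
`(lane % 4) + 8*(i / 2)`[19,0]=>3
19: grp=4,tig=3
[0] (4+0,3*2+0) = (4,6)
row: 3 vs 4

buggy=3 correct=4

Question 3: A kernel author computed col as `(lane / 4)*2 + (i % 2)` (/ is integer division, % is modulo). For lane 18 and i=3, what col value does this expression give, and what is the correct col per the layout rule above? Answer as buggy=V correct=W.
buggy=9 correct=5

`(lane / 4)*2 + (i % 2)`[18,3]→9
lane 18→18/4=4, 18 mod 4=2
i=3  r:4+8→12  c:2·2+1→5
col: 9 vs 5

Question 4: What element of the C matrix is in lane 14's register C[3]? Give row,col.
11,5

L=14->gid=14>>2=3, tid=14&3=2
[3]->row 3+8=11  col 2·2+1=5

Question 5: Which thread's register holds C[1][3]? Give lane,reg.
5,1

r: 1->gid=1,r8=0  c: 3->tid=1,i&1=1
L=1*4+1=5  i=0*2+1=1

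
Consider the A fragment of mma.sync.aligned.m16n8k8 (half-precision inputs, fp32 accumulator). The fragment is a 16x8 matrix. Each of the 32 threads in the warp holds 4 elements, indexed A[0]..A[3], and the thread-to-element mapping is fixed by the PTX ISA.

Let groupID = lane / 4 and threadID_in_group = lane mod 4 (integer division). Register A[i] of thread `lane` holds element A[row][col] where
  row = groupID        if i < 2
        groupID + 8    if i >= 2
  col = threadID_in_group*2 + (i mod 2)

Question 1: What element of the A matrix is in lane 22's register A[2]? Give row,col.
L=22->gid=22>>2=5, tid=22&3=2
[2]->row 5+8=13  col 2·2+0=4

13,4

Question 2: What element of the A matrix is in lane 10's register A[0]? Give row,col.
lane 10⇒10/4=2, 10 mod 4=2
i=0  r:2+0⇒2  c:2·2+0⇒4

2,4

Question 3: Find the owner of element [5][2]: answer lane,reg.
21,0

r:5=>grp=5,rB=0  c:2=>tig=1,lo=0
L=5*4+1=21  i=0*2+0=0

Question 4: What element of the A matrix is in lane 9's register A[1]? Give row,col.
lane 9=>9/4=2, 9 mod 4=1
i=1  r:2+0=>2  c:2·1+1=>3

2,3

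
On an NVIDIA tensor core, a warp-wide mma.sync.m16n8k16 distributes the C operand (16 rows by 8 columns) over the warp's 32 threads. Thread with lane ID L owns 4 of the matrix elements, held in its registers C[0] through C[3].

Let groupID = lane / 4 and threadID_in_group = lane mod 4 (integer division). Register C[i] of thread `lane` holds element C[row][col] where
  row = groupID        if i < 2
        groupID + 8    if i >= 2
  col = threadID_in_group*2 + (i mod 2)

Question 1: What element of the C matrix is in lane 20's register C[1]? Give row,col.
5,1

lane 20: g=5 (20/4), t=0 (20%4)
i=1: r=5+0=5, c=0*2+1=1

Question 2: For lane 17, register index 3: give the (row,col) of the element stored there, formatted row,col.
lane 17: G=4 (17/4), T=1 (17%4)
i=3: r=4+8=12, c=1*2+1=3

12,3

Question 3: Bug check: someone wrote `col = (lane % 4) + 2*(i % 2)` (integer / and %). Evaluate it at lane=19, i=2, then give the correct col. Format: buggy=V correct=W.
buggy=3 correct=6

`(lane % 4) + 2*(i % 2)`[19,2]->3
19: g=4,t=3
[2] (4+8,3*2+0) = (12,6)
col: 3 vs 6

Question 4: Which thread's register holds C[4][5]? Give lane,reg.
18,1

r=4⇒gr=4,Rb=0  c=5⇒th=2,odd=1
L=4*4+2=18  i=0*2+1=1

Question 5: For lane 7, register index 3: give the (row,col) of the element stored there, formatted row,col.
9,7

7: G=1,T=3
[3] (1+8,3*2+1) = (9,7)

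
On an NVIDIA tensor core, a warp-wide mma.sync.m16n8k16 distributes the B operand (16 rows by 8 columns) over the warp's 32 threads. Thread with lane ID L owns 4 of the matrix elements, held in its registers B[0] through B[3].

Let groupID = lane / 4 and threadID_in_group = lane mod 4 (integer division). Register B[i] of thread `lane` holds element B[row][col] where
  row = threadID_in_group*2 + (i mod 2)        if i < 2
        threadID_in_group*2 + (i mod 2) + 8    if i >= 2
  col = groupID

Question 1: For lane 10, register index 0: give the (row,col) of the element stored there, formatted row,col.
lane 10->10/4=2, 10 mod 4=2
i=0  r:2·2+0+0->4  c:2

4,2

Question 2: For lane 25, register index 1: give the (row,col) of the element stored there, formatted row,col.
lane 25->25/4=6, 25 mod 4=1
i=1  r:2·1+1+0->3  c:6

3,6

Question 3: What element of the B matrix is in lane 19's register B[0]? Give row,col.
lane 19: gr=4 (19/4), th=3 (19%4)
i=0: r=3*2+0+0=6, c=gr=4

6,4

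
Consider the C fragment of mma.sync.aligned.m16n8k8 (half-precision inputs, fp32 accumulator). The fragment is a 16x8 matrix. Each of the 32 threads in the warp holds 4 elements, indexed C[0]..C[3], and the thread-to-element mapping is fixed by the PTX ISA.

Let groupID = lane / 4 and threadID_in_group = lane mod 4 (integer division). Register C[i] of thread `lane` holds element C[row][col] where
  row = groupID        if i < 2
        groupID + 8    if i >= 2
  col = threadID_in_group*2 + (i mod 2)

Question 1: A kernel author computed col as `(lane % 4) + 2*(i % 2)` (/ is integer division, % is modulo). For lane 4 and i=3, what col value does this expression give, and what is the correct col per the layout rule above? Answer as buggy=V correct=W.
buggy=2 correct=1

`(lane % 4) + 2*(i % 2)`[4,3]->2
4: g=1,t=0
[3] (1+8,0*2+1) = (9,1)
col: 2 vs 1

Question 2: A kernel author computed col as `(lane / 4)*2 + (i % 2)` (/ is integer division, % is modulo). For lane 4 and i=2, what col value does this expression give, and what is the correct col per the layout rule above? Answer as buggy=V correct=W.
buggy=2 correct=0

`(lane / 4)*2 + (i % 2)`[4,2]⇒2
4: gr=1,th=0
[2] (1+8,0*2+0) = (9,0)
col: 2 vs 0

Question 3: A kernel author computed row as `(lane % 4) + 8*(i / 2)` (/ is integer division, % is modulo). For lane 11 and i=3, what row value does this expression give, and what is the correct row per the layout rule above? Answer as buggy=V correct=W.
`(lane % 4) + 8*(i / 2)`[11,3]->11
lane 11->11/4=2, 11 mod 4=3
i=3  r:2+8->10  c:2·3+1->7
row: 11 vs 10

buggy=11 correct=10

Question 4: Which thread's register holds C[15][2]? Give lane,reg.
r=15→G=7,rhi=1  c=2→T=1,p=0
L=7*4+1=29  i=1*2+0=2

29,2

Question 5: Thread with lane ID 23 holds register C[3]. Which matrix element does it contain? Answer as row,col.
23: grp=5,tig=3
[3] (5+8,3*2+1) = (13,7)

13,7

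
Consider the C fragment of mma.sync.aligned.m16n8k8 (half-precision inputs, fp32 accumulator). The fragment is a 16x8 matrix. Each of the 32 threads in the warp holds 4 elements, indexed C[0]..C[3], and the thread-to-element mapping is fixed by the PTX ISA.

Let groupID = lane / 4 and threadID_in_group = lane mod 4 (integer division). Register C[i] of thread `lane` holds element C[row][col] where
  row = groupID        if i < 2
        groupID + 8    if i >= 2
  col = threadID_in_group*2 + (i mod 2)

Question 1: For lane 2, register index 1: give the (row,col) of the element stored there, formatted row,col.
lane 2: g=0 (2/4), t=2 (2%4)
i=1: r=0+0=0, c=2*2+1=5

0,5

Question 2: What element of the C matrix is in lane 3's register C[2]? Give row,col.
8,6

lane 3->3/4=0, 3 mod 4=3
i=2  r:0+8->8  c:2·3+0->6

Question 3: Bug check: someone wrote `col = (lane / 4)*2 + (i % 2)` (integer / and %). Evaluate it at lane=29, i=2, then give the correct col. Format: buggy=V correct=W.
`(lane / 4)*2 + (i % 2)`[29,2]⇒14
lane 29⇒29/4=7, 29 mod 4=1
i=2  r:7+8⇒15  c:2·1+0⇒2
col: 14 vs 2

buggy=14 correct=2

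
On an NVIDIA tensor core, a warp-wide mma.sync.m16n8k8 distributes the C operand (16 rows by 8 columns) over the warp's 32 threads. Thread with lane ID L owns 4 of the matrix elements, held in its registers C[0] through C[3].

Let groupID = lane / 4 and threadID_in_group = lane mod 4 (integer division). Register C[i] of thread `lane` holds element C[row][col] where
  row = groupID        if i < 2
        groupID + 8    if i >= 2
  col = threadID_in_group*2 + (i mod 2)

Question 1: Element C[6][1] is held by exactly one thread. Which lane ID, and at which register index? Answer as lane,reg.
r: 6->gid=6,r8=0  c: 1->tid=0,i&1=1
L=6*4+0=24  i=0*2+1=1

24,1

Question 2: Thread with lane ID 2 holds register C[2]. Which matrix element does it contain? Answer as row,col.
8,4

lane 2: gid=0 (2/4), tid=2 (2%4)
i=2: r=0+8=8, c=2*2+0=4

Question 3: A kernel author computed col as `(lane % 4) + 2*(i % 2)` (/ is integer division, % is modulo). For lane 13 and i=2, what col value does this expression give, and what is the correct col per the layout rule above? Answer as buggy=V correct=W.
buggy=1 correct=2

`(lane % 4) + 2*(i % 2)`[13,2]=>1
13: grp=3,tig=1
[2] (3+8,1*2+0) = (11,2)
col: 1 vs 2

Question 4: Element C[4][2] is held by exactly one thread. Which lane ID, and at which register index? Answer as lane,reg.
17,0

r: 4->gid=4,r8=0  c: 2->tid=1,i&1=0
L=4*4+1=17  i=0*2+0=0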